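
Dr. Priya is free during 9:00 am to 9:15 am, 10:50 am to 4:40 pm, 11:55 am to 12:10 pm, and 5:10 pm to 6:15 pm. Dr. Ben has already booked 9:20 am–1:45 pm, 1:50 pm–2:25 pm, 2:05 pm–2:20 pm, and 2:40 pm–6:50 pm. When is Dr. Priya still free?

A, merged: 9:00 am-9:15 am, 10:50 am-4:40 pm, 5:10 pm-6:15 pm.
B, merged: 9:20 am-1:45 pm, 1:50 pm-2:25 pm, 2:40 pm-6:50 pm.
9:00 am-9:15 am: nothing removed.
10:50 am-4:40 pm \ B = 1:45 pm-1:50 pm, 2:25 pm-2:40 pm.
5:10 pm-6:15 pm: entirely removed.

9:00 am-9:15 am, 1:45 pm-1:50 pm, 2:25 pm-2:40 pm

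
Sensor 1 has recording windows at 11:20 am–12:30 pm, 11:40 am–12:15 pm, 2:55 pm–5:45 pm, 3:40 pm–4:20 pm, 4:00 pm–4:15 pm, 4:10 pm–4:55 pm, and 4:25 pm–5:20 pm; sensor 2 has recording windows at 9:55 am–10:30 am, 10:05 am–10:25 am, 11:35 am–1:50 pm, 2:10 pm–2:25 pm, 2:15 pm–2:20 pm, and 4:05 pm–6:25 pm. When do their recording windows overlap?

Merge the first list: 11:20 am-12:30 pm, 2:55 pm-5:45 pm.
Merge the second list: 9:55 am-10:30 am, 11:35 am-1:50 pm, 2:10 pm-2:25 pm, 4:05 pm-6:25 pm.
11:20 am-12:30 pm overlaps B on 11:35 am-12:30 pm.
2:55 pm-5:45 pm overlaps B on 4:05 pm-5:45 pm.

11:35 am-12:30 pm, 4:05 pm-5:45 pm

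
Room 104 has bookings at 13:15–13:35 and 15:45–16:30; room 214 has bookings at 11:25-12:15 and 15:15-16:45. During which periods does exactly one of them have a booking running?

Only in the first: 13:15-13:35.
Only in the second: 11:25-12:15, 15:15-15:45, 16:30-16:45.
Together these are the periods covered by exactly one.

11:25-12:15, 13:15-13:35, 15:15-15:45, 16:30-16:45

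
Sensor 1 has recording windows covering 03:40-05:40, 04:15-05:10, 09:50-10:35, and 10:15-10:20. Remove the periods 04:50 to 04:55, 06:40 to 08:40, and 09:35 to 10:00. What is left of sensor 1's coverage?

A, merged: 03:40-05:40, 09:50-10:35.
03:40-05:40 with B removed leaves 03:40-04:50, 04:55-05:40.
09:50-10:35 with B removed leaves 10:00-10:35.

03:40-04:50, 04:55-05:40, 10:00-10:35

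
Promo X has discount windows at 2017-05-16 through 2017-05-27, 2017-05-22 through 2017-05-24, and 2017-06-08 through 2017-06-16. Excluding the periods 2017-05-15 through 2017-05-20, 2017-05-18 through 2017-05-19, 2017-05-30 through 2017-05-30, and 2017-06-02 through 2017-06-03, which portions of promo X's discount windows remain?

Merge the first list: 2017-05-16 through 2017-05-27, 2017-06-08 through 2017-06-16.
Merge the second list: 2017-05-15 through 2017-05-20, 2017-05-30 through 2017-05-30, 2017-06-02 through 2017-06-03.
2017-05-16 through 2017-05-27 with B removed leaves 2017-05-21 through 2017-05-27.
2017-06-08 through 2017-06-16 is untouched.

2017-05-21 through 2017-05-27, 2017-06-08 through 2017-06-16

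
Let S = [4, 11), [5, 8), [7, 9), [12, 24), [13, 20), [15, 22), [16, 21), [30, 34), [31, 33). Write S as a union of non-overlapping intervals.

[4, 11) ∪ [12, 24) ∪ [30, 34)

[5, 8) overlaps/touches [4, 11) → extend to [4, 11).
[7, 9) overlaps/touches [4, 11) → extend to [4, 11).
[12, 24) is disjoint → start new block.
[13, 20) overlaps/touches [12, 24) → extend to [12, 24).
[15, 22) overlaps/touches [12, 24) → extend to [12, 24).
[16, 21) overlaps/touches [12, 24) → extend to [12, 24).
[30, 34) is disjoint → start new block.
[31, 33) overlaps/touches [30, 34) → extend to [30, 34).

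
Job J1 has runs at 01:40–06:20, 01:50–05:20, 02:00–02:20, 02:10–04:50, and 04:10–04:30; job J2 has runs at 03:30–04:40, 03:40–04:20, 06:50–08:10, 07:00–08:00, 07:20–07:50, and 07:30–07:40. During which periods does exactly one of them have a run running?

A, merged: 01:40–06:20.
B, merged: 03:30–04:40, 06:50–08:10.
A but not B: 01:40–03:30, 04:40–06:20.
B but not A: 06:50–08:10.
Combining gives A △ B.

01:40–03:30, 04:40–06:20, 06:50–08:10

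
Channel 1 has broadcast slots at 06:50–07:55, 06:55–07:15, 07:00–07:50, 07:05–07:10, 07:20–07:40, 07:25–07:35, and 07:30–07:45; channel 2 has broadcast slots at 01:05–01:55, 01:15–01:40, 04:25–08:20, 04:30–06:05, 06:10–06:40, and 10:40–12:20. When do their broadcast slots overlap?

A, merged: 06:50-07:55.
B, merged: 01:05-01:55, 04:25-08:20, 10:40-12:20.
06:50-07:55 meets the second set on 06:50-07:55.

06:50-07:55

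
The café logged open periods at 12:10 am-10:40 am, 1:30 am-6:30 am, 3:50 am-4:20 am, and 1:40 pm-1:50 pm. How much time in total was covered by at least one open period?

10 h 40 min

Merged: 12:10 am–10:40 am, 1:40 pm–1:50 pm.
Lengths: 10 h 30 min + 10 min = 10 h 40 min.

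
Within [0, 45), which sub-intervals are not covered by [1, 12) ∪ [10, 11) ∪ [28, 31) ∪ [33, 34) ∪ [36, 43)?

The merged coverage is [1, 12), [28, 31), [33, 34), [36, 43).
Complement within [0, 45): [0, 1), [12, 28), [31, 33), [34, 36), [43, 45).

[0, 1) ∪ [12, 28) ∪ [31, 33) ∪ [34, 36) ∪ [43, 45)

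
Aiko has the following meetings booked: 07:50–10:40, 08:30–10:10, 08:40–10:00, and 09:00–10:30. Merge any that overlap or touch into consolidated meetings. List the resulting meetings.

08:30–10:10 overlaps/touches 07:50–10:40 → extend to 07:50–10:40.
08:40–10:00 overlaps/touches 07:50–10:40 → extend to 07:50–10:40.
09:00–10:30 overlaps/touches 07:50–10:40 → extend to 07:50–10:40.

07:50–10:40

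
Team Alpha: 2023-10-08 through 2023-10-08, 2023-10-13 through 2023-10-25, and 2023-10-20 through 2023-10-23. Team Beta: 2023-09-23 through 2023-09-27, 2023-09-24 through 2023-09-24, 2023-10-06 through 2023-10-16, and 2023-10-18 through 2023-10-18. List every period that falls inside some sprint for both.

Merge the first list: 2023-10-08 through 2023-10-08, 2023-10-13 through 2023-10-25.
Merge the second list: 2023-09-23 through 2023-09-27, 2023-10-06 through 2023-10-16, 2023-10-18 through 2023-10-18.
2023-10-08 through 2023-10-08 overlaps B on 2023-10-08 through 2023-10-08.
2023-10-13 through 2023-10-25 overlaps B on 2023-10-13 through 2023-10-16, 2023-10-18 through 2023-10-18.

2023-10-08 through 2023-10-08, 2023-10-13 through 2023-10-16, 2023-10-18 through 2023-10-18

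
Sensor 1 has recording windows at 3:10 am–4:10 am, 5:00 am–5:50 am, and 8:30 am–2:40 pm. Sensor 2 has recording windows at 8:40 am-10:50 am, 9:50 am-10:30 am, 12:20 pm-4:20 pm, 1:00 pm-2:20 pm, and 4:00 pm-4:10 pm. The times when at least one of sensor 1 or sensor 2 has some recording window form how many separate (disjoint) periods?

Merge the second list: 8:40 am–10:50 am, 12:20 pm–4:20 pm.
A ∪ B = 3:10 am–4:10 am, 5:00 am–5:50 am, 8:30 am–4:20 pm.
That is 3 disjoint pieces.

3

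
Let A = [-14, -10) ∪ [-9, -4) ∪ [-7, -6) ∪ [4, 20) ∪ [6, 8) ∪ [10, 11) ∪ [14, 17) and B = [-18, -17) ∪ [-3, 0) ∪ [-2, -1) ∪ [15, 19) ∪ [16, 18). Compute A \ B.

[-14, -10) ∪ [-9, -4) ∪ [4, 15) ∪ [19, 20)

First set merges to [-14, -10), [-9, -4), [4, 20).
Second set merges to [-18, -17), [-3, 0), [15, 19).
[-14, -10): no B overlap → unchanged.
[-9, -4): no B overlap → unchanged.
[4, 20) minus B → [4, 15), [19, 20).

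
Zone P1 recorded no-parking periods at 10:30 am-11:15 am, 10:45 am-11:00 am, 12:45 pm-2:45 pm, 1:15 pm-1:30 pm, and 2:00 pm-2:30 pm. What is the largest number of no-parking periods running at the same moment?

2

Walk the sorted start/end points keeping a running depth.
The depth first hits 2 at 10:45 am.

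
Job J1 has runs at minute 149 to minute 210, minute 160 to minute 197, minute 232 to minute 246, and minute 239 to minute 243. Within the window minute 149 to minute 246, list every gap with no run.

minute 210 to minute 232

The merged coverage is minute 149 to minute 210, minute 232 to minute 246.
Complement within minute 149 to minute 246: minute 210 to minute 232.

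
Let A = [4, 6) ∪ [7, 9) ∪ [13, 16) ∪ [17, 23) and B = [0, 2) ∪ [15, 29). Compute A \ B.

[4, 6) ∪ [7, 9) ∪ [13, 15)

[4, 6): nothing removed.
[7, 9): nothing removed.
[13, 16) \ B = [13, 15).
[17, 23): entirely removed.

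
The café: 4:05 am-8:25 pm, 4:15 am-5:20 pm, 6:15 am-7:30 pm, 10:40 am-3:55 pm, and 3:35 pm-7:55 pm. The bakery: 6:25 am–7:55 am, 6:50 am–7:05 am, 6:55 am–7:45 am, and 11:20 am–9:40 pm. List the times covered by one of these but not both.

A, merged: 4:05 am–8:25 pm.
B, merged: 6:25 am–7:55 am, 11:20 am–9:40 pm.
A \ B = 4:05 am–6:25 am, 7:55 am–11:20 am.
B \ A = 8:25 pm–9:40 pm.
Union of the two gives the symmetric difference.

4:05 am–6:25 am, 7:55 am–11:20 am, 8:25 pm–9:40 pm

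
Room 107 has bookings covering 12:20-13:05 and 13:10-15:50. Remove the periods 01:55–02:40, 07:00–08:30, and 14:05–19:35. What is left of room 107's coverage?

12:20-13:05 is untouched.
13:10-15:50 with B removed leaves 13:10-14:05.

12:20-13:05, 13:10-14:05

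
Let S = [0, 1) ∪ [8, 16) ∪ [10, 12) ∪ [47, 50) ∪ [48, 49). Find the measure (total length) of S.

12

Merged: [0, 1), [8, 16), [47, 50).
Lengths: 1 + 8 + 3 = 12.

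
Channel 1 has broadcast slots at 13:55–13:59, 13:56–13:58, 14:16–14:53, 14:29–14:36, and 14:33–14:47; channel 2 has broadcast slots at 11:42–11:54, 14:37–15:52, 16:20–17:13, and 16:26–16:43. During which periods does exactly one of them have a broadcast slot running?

Merge the first list: 13:55–13:59, 14:16–14:53.
Merge the second list: 11:42–11:54, 14:37–15:52, 16:20–17:13.
A but not B: 13:55–13:59, 14:16–14:37.
B but not A: 11:42–11:54, 14:53–15:52, 16:20–17:13.
Combining gives A △ B.

11:42–11:54, 13:55–13:59, 14:16–14:37, 14:53–15:52, 16:20–17:13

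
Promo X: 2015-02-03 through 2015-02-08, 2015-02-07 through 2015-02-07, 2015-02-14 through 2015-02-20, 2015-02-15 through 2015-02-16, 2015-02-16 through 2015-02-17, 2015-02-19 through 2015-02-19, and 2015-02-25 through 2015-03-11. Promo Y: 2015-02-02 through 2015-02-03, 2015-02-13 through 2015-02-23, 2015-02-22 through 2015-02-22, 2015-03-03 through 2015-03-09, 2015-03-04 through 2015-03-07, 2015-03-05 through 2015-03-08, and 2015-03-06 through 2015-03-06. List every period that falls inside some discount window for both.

A, merged: 2015-02-03 through 2015-02-08, 2015-02-14 through 2015-02-20, 2015-02-25 through 2015-03-11.
B, merged: 2015-02-02 through 2015-02-03, 2015-02-13 through 2015-02-23, 2015-03-03 through 2015-03-09.
2015-02-03 through 2015-02-08 overlaps B on 2015-02-03 through 2015-02-03.
2015-02-14 through 2015-02-20 overlaps B on 2015-02-14 through 2015-02-20.
2015-02-25 through 2015-03-11 overlaps B on 2015-03-03 through 2015-03-09.

2015-02-03 through 2015-02-03, 2015-02-14 through 2015-02-20, 2015-03-03 through 2015-03-09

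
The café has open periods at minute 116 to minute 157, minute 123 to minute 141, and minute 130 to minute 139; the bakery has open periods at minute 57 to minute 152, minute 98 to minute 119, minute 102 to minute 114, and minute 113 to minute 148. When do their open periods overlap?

minute 116 to minute 152

Merge the first list: minute 116 to minute 157.
Merge the second list: minute 57 to minute 152.
minute 116 to minute 157 meets the second set on minute 116 to minute 152.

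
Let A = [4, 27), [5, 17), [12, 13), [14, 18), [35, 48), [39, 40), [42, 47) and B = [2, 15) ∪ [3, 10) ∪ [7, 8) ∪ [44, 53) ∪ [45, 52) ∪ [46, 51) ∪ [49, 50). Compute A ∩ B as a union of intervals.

[4, 15) ∪ [44, 48)

First set merges to [4, 27), [35, 48).
Second set merges to [2, 15), [44, 53).
[4, 27) ∩ B → [4, 15).
[35, 48) ∩ B → [44, 48).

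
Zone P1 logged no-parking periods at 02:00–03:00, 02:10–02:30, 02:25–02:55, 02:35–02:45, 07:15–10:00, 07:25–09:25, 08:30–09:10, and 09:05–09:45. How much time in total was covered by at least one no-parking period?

3 h 45 min

Merged: 02:00–03:00, 07:15–10:00.
Lengths: 1 h + 2 h 45 min = 3 h 45 min.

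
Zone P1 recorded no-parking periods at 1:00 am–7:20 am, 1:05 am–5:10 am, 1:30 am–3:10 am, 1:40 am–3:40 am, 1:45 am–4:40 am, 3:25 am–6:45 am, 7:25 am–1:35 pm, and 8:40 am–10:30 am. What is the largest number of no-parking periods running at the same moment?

At 1:45 am, 5 of the intervals are simultaneously active.
No point has more.

5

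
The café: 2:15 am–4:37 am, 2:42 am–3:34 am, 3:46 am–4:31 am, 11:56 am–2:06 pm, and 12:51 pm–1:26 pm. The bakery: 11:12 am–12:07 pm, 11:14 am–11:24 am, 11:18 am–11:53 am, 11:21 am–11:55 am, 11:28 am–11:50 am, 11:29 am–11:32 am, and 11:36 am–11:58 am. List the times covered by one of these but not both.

2:15 am-4:37 am, 11:12 am-11:56 am, 12:07 pm-2:06 pm

First set merges to 2:15 am-4:37 am, 11:56 am-2:06 pm.
Second set merges to 11:12 am-12:07 pm.
Only in the first: 2:15 am-4:37 am, 12:07 pm-2:06 pm.
Only in the second: 11:12 am-11:56 am.
Together these are the periods covered by exactly one.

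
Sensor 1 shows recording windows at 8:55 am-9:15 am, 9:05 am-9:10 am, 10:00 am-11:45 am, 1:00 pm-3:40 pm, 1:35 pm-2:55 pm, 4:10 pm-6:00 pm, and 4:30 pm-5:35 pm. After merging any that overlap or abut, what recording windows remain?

8:55 am-9:15 am, 10:00 am-11:45 am, 1:00 pm-3:40 pm, 4:10 pm-6:00 pm

9:05 am-9:10 am overlaps/touches 8:55 am-9:15 am → extend to 8:55 am-9:15 am.
10:00 am-11:45 am is disjoint → start new block.
1:00 pm-3:40 pm is disjoint → start new block.
1:35 pm-2:55 pm overlaps/touches 1:00 pm-3:40 pm → extend to 1:00 pm-3:40 pm.
4:10 pm-6:00 pm is disjoint → start new block.
4:30 pm-5:35 pm overlaps/touches 4:10 pm-6:00 pm → extend to 4:10 pm-6:00 pm.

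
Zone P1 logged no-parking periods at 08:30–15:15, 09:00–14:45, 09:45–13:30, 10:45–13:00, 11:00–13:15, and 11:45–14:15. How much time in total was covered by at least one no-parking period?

Merged: 08:30-15:15.
Length: 6 h 45 min.

6 h 45 min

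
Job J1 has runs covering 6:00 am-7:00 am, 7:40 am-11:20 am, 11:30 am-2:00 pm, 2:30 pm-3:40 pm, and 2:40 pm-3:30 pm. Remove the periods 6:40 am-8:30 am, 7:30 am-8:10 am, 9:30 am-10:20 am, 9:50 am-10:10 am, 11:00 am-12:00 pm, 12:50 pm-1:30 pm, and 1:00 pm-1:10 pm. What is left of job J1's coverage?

6:00 am-6:40 am, 8:30 am-9:30 am, 10:20 am-11:00 am, 12:00 pm-12:50 pm, 1:30 pm-2:00 pm, 2:30 pm-3:40 pm

A, merged: 6:00 am-7:00 am, 7:40 am-11:20 am, 11:30 am-2:00 pm, 2:30 pm-3:40 pm.
B, merged: 6:40 am-8:30 am, 9:30 am-10:20 am, 11:00 am-12:00 pm, 12:50 pm-1:30 pm.
6:00 am-7:00 am minus B → 6:00 am-6:40 am.
7:40 am-11:20 am minus B → 8:30 am-9:30 am, 10:20 am-11:00 am.
11:30 am-2:00 pm minus B → 12:00 pm-12:50 pm, 1:30 pm-2:00 pm.
2:30 pm-3:40 pm: no B overlap → unchanged.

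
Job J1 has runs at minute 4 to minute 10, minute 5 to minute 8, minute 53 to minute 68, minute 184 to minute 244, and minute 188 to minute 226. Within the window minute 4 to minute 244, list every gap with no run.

After merging, the occupied span is minute 4 to minute 10, minute 53 to minute 68, minute 184 to minute 244.
Complement within minute 4 to minute 244: minute 10 to minute 53, minute 68 to minute 184.

minute 10 to minute 53, minute 68 to minute 184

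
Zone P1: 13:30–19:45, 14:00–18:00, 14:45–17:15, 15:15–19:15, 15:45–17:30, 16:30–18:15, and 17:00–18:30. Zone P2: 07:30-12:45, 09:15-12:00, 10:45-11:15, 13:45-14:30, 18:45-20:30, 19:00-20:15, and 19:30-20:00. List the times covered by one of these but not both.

Merge the first list: 13:30–19:45.
Merge the second list: 07:30–12:45, 13:45–14:30, 18:45–20:30.
A \ B = 13:30–13:45, 14:30–18:45.
B \ A = 07:30–12:45, 19:45–20:30.
Union of the two gives the symmetric difference.

07:30–12:45, 13:30–13:45, 14:30–18:45, 19:45–20:30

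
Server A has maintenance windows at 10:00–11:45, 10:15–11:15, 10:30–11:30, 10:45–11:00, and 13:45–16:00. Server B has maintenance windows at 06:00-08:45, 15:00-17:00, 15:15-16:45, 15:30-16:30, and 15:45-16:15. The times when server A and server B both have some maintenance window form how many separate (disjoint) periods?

Merge the first list: 10:00–11:45, 13:45–16:00.
Merge the second list: 06:00–08:45, 15:00–17:00.
A ∩ B = 15:00–16:00.
That is 1 disjoint piece.

1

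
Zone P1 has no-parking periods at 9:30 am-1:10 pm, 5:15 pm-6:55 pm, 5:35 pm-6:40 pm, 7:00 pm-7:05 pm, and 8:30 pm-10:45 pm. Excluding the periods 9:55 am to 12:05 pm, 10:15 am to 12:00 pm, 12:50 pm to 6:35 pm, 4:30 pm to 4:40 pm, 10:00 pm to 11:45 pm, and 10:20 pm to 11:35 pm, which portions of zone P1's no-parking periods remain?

First set merges to 9:30 am–1:10 pm, 5:15 pm–6:55 pm, 7:00 pm–7:05 pm, 8:30 pm–10:45 pm.
Second set merges to 9:55 am–12:05 pm, 12:50 pm–6:35 pm, 10:00 pm–11:45 pm.
9:30 am–1:10 pm with B removed leaves 9:30 am–9:55 am, 12:05 pm–12:50 pm.
5:15 pm–6:55 pm with B removed leaves 6:35 pm–6:55 pm.
7:00 pm–7:05 pm is untouched.
8:30 pm–10:45 pm with B removed leaves 8:30 pm–10:00 pm.

9:30 am–9:55 am, 12:05 pm–12:50 pm, 6:35 pm–6:55 pm, 7:00 pm–7:05 pm, 8:30 pm–10:00 pm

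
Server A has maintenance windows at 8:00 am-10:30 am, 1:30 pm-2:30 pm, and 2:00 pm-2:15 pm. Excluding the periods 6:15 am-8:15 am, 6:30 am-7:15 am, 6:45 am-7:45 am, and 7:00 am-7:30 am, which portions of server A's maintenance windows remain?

Merge the first list: 8:00 am–10:30 am, 1:30 pm–2:30 pm.
Merge the second list: 6:15 am–8:15 am.
8:00 am–10:30 am with B removed leaves 8:15 am–10:30 am.
1:30 pm–2:30 pm is untouched.

8:15 am–10:30 am, 1:30 pm–2:30 pm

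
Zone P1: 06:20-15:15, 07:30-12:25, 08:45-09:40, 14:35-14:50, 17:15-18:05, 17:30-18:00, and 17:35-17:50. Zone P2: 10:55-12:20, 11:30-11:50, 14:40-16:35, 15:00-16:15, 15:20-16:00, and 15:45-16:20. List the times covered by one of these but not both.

First set merges to 06:20-15:15, 17:15-18:05.
Second set merges to 10:55-12:20, 14:40-16:35.
Only in the first: 06:20-10:55, 12:20-14:40, 17:15-18:05.
Only in the second: 15:15-16:35.
Together these are the periods covered by exactly one.

06:20-10:55, 12:20-14:40, 15:15-16:35, 17:15-18:05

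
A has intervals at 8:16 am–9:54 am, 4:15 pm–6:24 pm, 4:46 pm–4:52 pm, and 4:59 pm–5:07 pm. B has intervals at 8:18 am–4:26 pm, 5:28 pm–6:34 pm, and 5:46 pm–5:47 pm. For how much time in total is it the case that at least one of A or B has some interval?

10 h 18 min

Merge the first list: 8:16 am–9:54 am, 4:15 pm–6:24 pm.
Merge the second list: 8:18 am–4:26 pm, 5:28 pm–6:34 pm.
A ∪ B = 8:16 am–6:34 pm.
Total: 10 h 18 min.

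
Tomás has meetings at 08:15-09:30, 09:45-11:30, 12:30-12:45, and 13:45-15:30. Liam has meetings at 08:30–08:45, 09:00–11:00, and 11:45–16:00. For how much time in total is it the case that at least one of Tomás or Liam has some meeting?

A ∪ B = 08:15–11:30, 11:45–16:00.
Total: 3 h 15 min + 4 h 15 min = 7 h 30 min.

7 h 30 min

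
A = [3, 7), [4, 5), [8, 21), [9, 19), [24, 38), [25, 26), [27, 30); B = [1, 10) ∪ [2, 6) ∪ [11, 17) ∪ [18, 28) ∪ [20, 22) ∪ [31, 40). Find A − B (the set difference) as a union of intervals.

[10, 11) ∪ [17, 18) ∪ [28, 31)

A, merged: [3, 7), [8, 21), [24, 38).
B, merged: [1, 10), [11, 17), [18, 28), [31, 40).
[3, 7) lies entirely inside B → drops out.
[8, 21) with B removed leaves [10, 11), [17, 18).
[24, 38) with B removed leaves [28, 31).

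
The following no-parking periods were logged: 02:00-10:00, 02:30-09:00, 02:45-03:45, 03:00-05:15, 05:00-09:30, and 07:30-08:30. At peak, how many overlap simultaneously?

Sweep endpoints in order; track running count of active intervals.
Peak of 4 reached at 03:00.

4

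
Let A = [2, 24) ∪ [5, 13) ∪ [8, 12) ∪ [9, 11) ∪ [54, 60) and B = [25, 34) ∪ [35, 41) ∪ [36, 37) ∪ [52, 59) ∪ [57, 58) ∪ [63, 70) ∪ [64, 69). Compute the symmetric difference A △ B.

[2, 24) ∪ [25, 34) ∪ [35, 41) ∪ [52, 54) ∪ [59, 60) ∪ [63, 70)

First set merges to [2, 24), [54, 60).
Second set merges to [25, 34), [35, 41), [52, 59), [63, 70).
Only in the first: [2, 24), [59, 60).
Only in the second: [25, 34), [35, 41), [52, 54), [63, 70).
Together these are the periods covered by exactly one.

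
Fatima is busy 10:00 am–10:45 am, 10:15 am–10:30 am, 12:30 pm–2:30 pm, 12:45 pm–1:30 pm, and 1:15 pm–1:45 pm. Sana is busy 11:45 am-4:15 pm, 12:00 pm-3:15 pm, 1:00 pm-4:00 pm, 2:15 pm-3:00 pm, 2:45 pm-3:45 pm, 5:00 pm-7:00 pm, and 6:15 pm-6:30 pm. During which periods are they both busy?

First set merges to 10:00 am-10:45 am, 12:30 pm-2:30 pm.
Second set merges to 11:45 am-4:15 pm, 5:00 pm-7:00 pm.
10:00 am-10:45 am meets no B interval.
12:30 pm-2:30 pm ∩ B → 12:30 pm-2:30 pm.

12:30 pm-2:30 pm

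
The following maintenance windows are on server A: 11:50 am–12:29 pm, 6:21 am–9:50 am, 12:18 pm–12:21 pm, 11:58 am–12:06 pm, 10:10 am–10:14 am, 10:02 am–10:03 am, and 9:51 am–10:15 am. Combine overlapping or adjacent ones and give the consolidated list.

Sort by start: 6:21 am–9:50 am, 9:51 am–10:15 am, 10:02 am–10:03 am, 10:10 am–10:14 am, 11:50 am–12:29 pm, 11:58 am–12:06 pm, 12:18 pm–12:21 pm.
9:51 am–10:15 am is disjoint → start new block.
10:02 am–10:03 am overlaps/touches 9:51 am–10:15 am → extend to 9:51 am–10:15 am.
10:10 am–10:14 am overlaps/touches 9:51 am–10:15 am → extend to 9:51 am–10:15 am.
11:50 am–12:29 pm is disjoint → start new block.
11:58 am–12:06 pm overlaps/touches 11:50 am–12:29 pm → extend to 11:50 am–12:29 pm.
12:18 pm–12:21 pm overlaps/touches 11:50 am–12:29 pm → extend to 11:50 am–12:29 pm.

6:21 am–9:50 am, 9:51 am–10:15 am, 11:50 am–12:29 pm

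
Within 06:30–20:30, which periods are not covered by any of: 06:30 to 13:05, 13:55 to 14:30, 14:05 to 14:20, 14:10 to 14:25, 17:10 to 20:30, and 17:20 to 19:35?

Covered (merged): 06:30-13:05, 13:55-14:30, 17:10-20:30.
Gaps within 06:30-20:30: 13:05-13:55, 14:30-17:10.

13:05-13:55, 14:30-17:10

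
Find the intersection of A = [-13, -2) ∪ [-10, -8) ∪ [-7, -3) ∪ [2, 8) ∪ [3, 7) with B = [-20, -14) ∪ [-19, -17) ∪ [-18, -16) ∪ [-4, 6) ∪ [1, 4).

A, merged: [-13, -2), [2, 8).
B, merged: [-20, -14), [-4, 6).
[-13, -2) overlaps B on [-4, -2).
[2, 8) overlaps B on [2, 6).

[-4, -2) ∪ [2, 6)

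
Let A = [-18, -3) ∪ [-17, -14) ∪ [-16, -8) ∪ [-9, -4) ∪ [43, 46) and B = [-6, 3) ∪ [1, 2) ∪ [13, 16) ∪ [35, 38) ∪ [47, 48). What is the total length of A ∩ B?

First set merges to [-18, -3), [43, 46).
Second set merges to [-6, 3), [13, 16), [35, 38), [47, 48).
A ∩ B = [-6, -3).
Total: 3.

3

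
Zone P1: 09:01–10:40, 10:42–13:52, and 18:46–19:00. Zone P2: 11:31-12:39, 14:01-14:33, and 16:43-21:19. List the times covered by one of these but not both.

09:01–10:40, 10:42–11:31, 12:39–13:52, 14:01–14:33, 16:43–18:46, 19:00–21:19

A \ B = 09:01–10:40, 10:42–11:31, 12:39–13:52.
B \ A = 14:01–14:33, 16:43–18:46, 19:00–21:19.
Union of the two gives the symmetric difference.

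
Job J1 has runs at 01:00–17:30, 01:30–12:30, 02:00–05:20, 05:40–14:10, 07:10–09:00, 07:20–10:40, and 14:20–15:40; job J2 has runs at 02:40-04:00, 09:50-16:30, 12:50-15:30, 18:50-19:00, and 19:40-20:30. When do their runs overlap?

02:40-04:00, 09:50-16:30

First set merges to 01:00-17:30.
Second set merges to 02:40-04:00, 09:50-16:30, 18:50-19:00, 19:40-20:30.
01:00-17:30 overlaps B on 02:40-04:00, 09:50-16:30.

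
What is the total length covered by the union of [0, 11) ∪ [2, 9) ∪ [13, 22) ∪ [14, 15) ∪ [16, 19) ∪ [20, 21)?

Merged: [0, 11), [13, 22).
Lengths: 11 + 9 = 20.

20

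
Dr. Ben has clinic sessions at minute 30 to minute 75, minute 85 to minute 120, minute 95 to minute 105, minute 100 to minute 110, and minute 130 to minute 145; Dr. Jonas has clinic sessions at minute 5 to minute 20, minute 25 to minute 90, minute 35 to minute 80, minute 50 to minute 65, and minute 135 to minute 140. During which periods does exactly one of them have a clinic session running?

Merge the first list: minute 30 to minute 75, minute 85 to minute 120, minute 130 to minute 145.
Merge the second list: minute 5 to minute 20, minute 25 to minute 90, minute 135 to minute 140.
Only in the first: minute 90 to minute 120, minute 130 to minute 135, minute 140 to minute 145.
Only in the second: minute 5 to minute 20, minute 25 to minute 30, minute 75 to minute 85.
Together these are the periods covered by exactly one.

minute 5 to minute 20, minute 25 to minute 30, minute 75 to minute 85, minute 90 to minute 120, minute 130 to minute 135, minute 140 to minute 145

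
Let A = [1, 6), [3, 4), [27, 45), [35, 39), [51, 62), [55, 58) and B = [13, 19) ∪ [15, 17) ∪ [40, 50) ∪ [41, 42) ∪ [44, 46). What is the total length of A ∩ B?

First set merges to [1, 6), [27, 45), [51, 62).
Second set merges to [13, 19), [40, 50).
A ∩ B = [40, 45).
Total: 5.

5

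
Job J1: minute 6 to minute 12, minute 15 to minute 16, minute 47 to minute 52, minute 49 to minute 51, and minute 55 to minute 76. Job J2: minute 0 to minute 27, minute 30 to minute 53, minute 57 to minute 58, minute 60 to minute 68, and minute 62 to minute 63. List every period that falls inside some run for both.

minute 6 to minute 12, minute 15 to minute 16, minute 47 to minute 52, minute 57 to minute 58, minute 60 to minute 68

First set merges to minute 6 to minute 12, minute 15 to minute 16, minute 47 to minute 52, minute 55 to minute 76.
Second set merges to minute 0 to minute 27, minute 30 to minute 53, minute 57 to minute 58, minute 60 to minute 68.
minute 6 to minute 12 overlaps B on minute 6 to minute 12.
minute 15 to minute 16 overlaps B on minute 15 to minute 16.
minute 47 to minute 52 overlaps B on minute 47 to minute 52.
minute 55 to minute 76 overlaps B on minute 57 to minute 58, minute 60 to minute 68.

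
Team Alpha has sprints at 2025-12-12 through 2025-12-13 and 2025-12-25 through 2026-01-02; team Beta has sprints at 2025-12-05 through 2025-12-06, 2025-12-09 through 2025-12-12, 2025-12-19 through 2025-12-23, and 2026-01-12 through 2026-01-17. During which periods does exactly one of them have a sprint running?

2025-12-05 through 2025-12-06, 2025-12-09 through 2025-12-11, 2025-12-13 through 2025-12-13, 2025-12-19 through 2025-12-23, 2025-12-25 through 2026-01-02, 2026-01-12 through 2026-01-17

Only in the first: 2025-12-13 through 2025-12-13, 2025-12-25 through 2026-01-02.
Only in the second: 2025-12-05 through 2025-12-06, 2025-12-09 through 2025-12-11, 2025-12-19 through 2025-12-23, 2026-01-12 through 2026-01-17.
Together these are the periods covered by exactly one.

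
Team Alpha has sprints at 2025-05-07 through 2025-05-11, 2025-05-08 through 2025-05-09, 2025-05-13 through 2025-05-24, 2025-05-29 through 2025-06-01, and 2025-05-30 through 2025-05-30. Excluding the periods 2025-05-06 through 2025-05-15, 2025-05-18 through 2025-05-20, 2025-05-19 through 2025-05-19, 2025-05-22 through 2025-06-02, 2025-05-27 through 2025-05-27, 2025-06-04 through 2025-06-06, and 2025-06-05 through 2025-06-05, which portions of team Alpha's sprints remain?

2025-05-16 through 2025-05-17, 2025-05-21 through 2025-05-21

First set merges to 2025-05-07 through 2025-05-11, 2025-05-13 through 2025-05-24, 2025-05-29 through 2025-06-01.
Second set merges to 2025-05-06 through 2025-05-15, 2025-05-18 through 2025-05-20, 2025-05-22 through 2025-06-02, 2025-06-04 through 2025-06-06.
2025-05-07 through 2025-05-11: entirely removed.
2025-05-13 through 2025-05-24 \ B = 2025-05-16 through 2025-05-17, 2025-05-21 through 2025-05-21.
2025-05-29 through 2025-06-01: entirely removed.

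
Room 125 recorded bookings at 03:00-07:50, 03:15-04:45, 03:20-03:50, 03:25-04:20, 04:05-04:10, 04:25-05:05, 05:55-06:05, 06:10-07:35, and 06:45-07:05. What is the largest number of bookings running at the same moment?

4

Walk the sorted start/end points keeping a running depth.
The depth first hits 4 at 03:25.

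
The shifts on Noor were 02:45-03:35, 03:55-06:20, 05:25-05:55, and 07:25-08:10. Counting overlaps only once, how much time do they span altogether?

Merged: 02:45–03:35, 03:55–06:20, 07:25–08:10.
Lengths: 50 min + 2 h 25 min + 45 min = 4 h.

4 h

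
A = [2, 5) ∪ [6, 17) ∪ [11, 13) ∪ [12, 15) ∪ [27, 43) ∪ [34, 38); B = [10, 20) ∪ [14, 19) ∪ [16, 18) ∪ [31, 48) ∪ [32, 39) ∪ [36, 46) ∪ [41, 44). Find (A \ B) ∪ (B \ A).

Merge the first list: [2, 5), [6, 17), [27, 43).
Merge the second list: [10, 20), [31, 48).
A \ B = [2, 5), [6, 10), [27, 31).
B \ A = [17, 20), [43, 48).
Union of the two gives the symmetric difference.

[2, 5) ∪ [6, 10) ∪ [17, 20) ∪ [27, 31) ∪ [43, 48)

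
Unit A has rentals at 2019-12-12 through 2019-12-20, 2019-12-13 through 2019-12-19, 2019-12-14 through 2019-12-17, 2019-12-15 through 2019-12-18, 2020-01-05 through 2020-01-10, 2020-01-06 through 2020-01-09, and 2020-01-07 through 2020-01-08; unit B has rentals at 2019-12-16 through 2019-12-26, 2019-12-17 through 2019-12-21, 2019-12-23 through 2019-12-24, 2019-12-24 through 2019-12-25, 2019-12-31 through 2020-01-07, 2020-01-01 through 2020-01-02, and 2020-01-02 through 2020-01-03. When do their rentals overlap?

2019-12-16 through 2019-12-20, 2020-01-05 through 2020-01-07

A, merged: 2019-12-12 through 2019-12-20, 2020-01-05 through 2020-01-10.
B, merged: 2019-12-16 through 2019-12-26, 2019-12-31 through 2020-01-07.
2019-12-12 through 2019-12-20 overlaps B on 2019-12-16 through 2019-12-20.
2020-01-05 through 2020-01-10 overlaps B on 2020-01-05 through 2020-01-07.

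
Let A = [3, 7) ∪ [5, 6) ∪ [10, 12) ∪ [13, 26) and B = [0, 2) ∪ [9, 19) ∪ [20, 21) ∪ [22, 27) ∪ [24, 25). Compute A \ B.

A, merged: [3, 7), [10, 12), [13, 26).
B, merged: [0, 2), [9, 19), [20, 21), [22, 27).
[3, 7) is untouched.
[10, 12) lies entirely inside B → drops out.
[13, 26) with B removed leaves [19, 20), [21, 22).

[3, 7) ∪ [19, 20) ∪ [21, 22)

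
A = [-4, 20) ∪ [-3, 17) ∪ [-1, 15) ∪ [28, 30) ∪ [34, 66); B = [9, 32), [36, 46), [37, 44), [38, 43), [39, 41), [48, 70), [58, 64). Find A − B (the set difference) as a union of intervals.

Merge the first list: [-4, 20), [28, 30), [34, 66).
Merge the second list: [9, 32), [36, 46), [48, 70).
[-4, 20) \ B = [-4, 9).
[28, 30): entirely removed.
[34, 66) \ B = [34, 36), [46, 48).

[-4, 9) ∪ [34, 36) ∪ [46, 48)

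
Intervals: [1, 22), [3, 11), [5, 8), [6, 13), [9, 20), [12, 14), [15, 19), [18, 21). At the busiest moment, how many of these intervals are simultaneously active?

4

Walk the sorted start/end points keeping a running depth.
The depth first hits 4 at 6.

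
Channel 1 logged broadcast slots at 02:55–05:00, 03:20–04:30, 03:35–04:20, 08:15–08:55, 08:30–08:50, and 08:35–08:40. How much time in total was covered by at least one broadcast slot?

Merged: 02:55-05:00, 08:15-08:55.
Lengths: 2 h 5 min + 40 min = 2 h 45 min.

2 h 45 min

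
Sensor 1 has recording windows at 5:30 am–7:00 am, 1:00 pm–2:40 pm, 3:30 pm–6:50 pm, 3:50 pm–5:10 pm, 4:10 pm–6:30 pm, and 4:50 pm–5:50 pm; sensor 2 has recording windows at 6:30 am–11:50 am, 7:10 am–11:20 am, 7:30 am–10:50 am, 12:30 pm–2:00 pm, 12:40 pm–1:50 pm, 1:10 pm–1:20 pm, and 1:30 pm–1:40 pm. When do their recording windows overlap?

6:30 am–7:00 am, 1:00 pm–2:00 pm

Merge the first list: 5:30 am–7:00 am, 1:00 pm–2:40 pm, 3:30 pm–6:50 pm.
Merge the second list: 6:30 am–11:50 am, 12:30 pm–2:00 pm.
5:30 am–7:00 am overlaps B on 6:30 am–7:00 am.
1:00 pm–2:40 pm overlaps B on 1:00 pm–2:00 pm.
3:30 pm–6:50 pm falls entirely outside B.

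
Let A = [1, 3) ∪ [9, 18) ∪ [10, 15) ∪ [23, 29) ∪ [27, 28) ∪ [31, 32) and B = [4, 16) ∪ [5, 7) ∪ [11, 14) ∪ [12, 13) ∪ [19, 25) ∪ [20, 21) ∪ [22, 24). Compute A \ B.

First set merges to [1, 3), [9, 18), [23, 29), [31, 32).
Second set merges to [4, 16), [19, 25).
[1, 3) is untouched.
[9, 18) with B removed leaves [16, 18).
[23, 29) with B removed leaves [25, 29).
[31, 32) is untouched.

[1, 3) ∪ [16, 18) ∪ [25, 29) ∪ [31, 32)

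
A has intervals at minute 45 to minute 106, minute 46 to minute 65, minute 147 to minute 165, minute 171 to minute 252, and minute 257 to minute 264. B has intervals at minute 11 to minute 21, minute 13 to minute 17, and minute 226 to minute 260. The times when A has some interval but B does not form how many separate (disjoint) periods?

First set merges to minute 45 to minute 106, minute 147 to minute 165, minute 171 to minute 252, minute 257 to minute 264.
Second set merges to minute 11 to minute 21, minute 226 to minute 260.
A \ B = minute 45 to minute 106, minute 147 to minute 165, minute 171 to minute 226, minute 260 to minute 264.
That is 4 disjoint pieces.

4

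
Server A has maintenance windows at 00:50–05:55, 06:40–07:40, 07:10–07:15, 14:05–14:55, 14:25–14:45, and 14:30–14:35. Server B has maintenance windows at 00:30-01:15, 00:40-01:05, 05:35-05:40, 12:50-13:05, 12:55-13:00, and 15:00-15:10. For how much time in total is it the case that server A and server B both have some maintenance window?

A, merged: 00:50-05:55, 06:40-07:40, 14:05-14:55.
B, merged: 00:30-01:15, 05:35-05:40, 12:50-13:05, 15:00-15:10.
A ∩ B = 00:50-01:15, 05:35-05:40.
Total: 25 min + 5 min = 30 min.

30 min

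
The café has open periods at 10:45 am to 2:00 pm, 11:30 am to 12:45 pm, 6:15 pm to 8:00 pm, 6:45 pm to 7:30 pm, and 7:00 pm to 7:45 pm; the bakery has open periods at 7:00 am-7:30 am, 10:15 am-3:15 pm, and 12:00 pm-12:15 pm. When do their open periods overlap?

Merge the first list: 10:45 am–2:00 pm, 6:15 pm–8:00 pm.
Merge the second list: 7:00 am–7:30 am, 10:15 am–3:15 pm.
10:45 am–2:00 pm meets the second set on 10:45 am–2:00 pm.
6:15 pm–8:00 pm: no overlap with the second set.

10:45 am–2:00 pm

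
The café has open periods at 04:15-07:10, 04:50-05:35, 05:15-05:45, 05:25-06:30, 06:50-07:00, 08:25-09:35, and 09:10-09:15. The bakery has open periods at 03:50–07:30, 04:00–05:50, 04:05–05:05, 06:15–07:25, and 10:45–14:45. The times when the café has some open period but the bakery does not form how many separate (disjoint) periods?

1

Merge the first list: 04:15-07:10, 08:25-09:35.
Merge the second list: 03:50-07:30, 10:45-14:45.
A \ B = 08:25-09:35.
That is 1 disjoint piece.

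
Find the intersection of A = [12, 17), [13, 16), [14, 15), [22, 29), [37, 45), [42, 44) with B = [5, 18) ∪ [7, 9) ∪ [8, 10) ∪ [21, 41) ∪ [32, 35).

[12, 17) ∪ [22, 29) ∪ [37, 41)

Merge the first list: [12, 17), [22, 29), [37, 45).
Merge the second list: [5, 18), [21, 41).
[12, 17) ∩ B → [12, 17).
[22, 29) ∩ B → [22, 29).
[37, 45) ∩ B → [37, 41).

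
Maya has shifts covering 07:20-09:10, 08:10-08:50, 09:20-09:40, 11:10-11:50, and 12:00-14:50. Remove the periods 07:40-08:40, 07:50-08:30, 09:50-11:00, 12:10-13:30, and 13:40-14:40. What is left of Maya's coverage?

A, merged: 07:20-09:10, 09:20-09:40, 11:10-11:50, 12:00-14:50.
B, merged: 07:40-08:40, 09:50-11:00, 12:10-13:30, 13:40-14:40.
07:20-09:10 \ B = 07:20-07:40, 08:40-09:10.
09:20-09:40: nothing removed.
11:10-11:50: nothing removed.
12:00-14:50 \ B = 12:00-12:10, 13:30-13:40, 14:40-14:50.

07:20-07:40, 08:40-09:10, 09:20-09:40, 11:10-11:50, 12:00-12:10, 13:30-13:40, 14:40-14:50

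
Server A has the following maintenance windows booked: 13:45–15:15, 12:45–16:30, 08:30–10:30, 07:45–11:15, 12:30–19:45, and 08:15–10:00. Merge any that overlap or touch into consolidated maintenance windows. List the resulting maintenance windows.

07:45-11:15, 12:30-19:45

Sort by start: 07:45-11:15, 08:15-10:00, 08:30-10:30, 12:30-19:45, 12:45-16:30, 13:45-15:15.
08:15-10:00 overlaps/touches 07:45-11:15 → extend to 07:45-11:15.
08:30-10:30 overlaps/touches 07:45-11:15 → extend to 07:45-11:15.
12:30-19:45 is disjoint → start new block.
12:45-16:30 overlaps/touches 12:30-19:45 → extend to 12:30-19:45.
13:45-15:15 overlaps/touches 12:30-19:45 → extend to 12:30-19:45.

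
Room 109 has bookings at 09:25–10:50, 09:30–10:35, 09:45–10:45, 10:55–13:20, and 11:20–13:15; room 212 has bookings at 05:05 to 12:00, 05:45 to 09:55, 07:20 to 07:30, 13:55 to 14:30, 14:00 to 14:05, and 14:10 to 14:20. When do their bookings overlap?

First set merges to 09:25–10:50, 10:55–13:20.
Second set merges to 05:05–12:00, 13:55–14:30.
09:25–10:50 overlaps B on 09:25–10:50.
10:55–13:20 overlaps B on 10:55–12:00.

09:25–10:50, 10:55–12:00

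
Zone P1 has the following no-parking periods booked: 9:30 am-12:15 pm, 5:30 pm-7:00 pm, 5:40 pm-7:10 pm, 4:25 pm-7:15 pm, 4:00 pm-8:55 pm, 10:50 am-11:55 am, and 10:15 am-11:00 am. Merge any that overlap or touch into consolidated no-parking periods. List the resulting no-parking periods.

9:30 am–12:15 pm, 4:00 pm–8:55 pm

Sort by start: 9:30 am–12:15 pm, 10:15 am–11:00 am, 10:50 am–11:55 am, 4:00 pm–8:55 pm, 4:25 pm–7:15 pm, 5:30 pm–7:00 pm, 5:40 pm–7:10 pm.
10:15 am–11:00 am overlaps/touches 9:30 am–12:15 pm → extend to 9:30 am–12:15 pm.
10:50 am–11:55 am overlaps/touches 9:30 am–12:15 pm → extend to 9:30 am–12:15 pm.
4:00 pm–8:55 pm is disjoint → start new block.
4:25 pm–7:15 pm overlaps/touches 4:00 pm–8:55 pm → extend to 4:00 pm–8:55 pm.
5:30 pm–7:00 pm overlaps/touches 4:00 pm–8:55 pm → extend to 4:00 pm–8:55 pm.
5:40 pm–7:10 pm overlaps/touches 4:00 pm–8:55 pm → extend to 4:00 pm–8:55 pm.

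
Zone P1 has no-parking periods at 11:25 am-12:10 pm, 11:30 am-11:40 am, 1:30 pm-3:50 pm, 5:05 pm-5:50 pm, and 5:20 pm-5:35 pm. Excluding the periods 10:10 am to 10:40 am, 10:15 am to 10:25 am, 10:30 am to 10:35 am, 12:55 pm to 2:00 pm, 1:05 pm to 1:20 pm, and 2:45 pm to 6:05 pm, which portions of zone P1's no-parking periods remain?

First set merges to 11:25 am-12:10 pm, 1:30 pm-3:50 pm, 5:05 pm-5:50 pm.
Second set merges to 10:10 am-10:40 am, 12:55 pm-2:00 pm, 2:45 pm-6:05 pm.
11:25 am-12:10 pm: nothing removed.
1:30 pm-3:50 pm \ B = 2:00 pm-2:45 pm.
5:05 pm-5:50 pm: entirely removed.

11:25 am-12:10 pm, 2:00 pm-2:45 pm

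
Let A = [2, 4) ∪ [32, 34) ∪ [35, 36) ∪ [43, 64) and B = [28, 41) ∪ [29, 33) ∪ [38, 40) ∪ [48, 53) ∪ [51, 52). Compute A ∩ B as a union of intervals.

[32, 34) ∪ [35, 36) ∪ [48, 53)

Second set merges to [28, 41), [48, 53).
[2, 4): no overlap with the second set.
[32, 34) meets the second set on [32, 34).
[35, 36) meets the second set on [35, 36).
[43, 64) meets the second set on [48, 53).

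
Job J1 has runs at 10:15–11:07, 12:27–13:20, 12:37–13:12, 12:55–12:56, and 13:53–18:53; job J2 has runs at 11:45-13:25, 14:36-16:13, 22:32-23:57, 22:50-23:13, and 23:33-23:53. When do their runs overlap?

First set merges to 10:15–11:07, 12:27–13:20, 13:53–18:53.
Second set merges to 11:45–13:25, 14:36–16:13, 22:32–23:57.
10:15–11:07 falls entirely outside B.
12:27–13:20 overlaps B on 12:27–13:20.
13:53–18:53 overlaps B on 14:36–16:13.

12:27–13:20, 14:36–16:13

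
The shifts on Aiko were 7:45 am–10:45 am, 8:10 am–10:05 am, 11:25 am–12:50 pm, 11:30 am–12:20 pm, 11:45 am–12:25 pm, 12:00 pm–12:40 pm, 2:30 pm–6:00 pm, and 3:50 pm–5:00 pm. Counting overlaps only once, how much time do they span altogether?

7 h 55 min

Merged: 7:45 am–10:45 am, 11:25 am–12:50 pm, 2:30 pm–6:00 pm.
Lengths: 3 h + 1 h 25 min + 3 h 30 min = 7 h 55 min.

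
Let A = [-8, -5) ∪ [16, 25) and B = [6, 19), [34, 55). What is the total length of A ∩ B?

A ∩ B = [16, 19).
Total: 3.

3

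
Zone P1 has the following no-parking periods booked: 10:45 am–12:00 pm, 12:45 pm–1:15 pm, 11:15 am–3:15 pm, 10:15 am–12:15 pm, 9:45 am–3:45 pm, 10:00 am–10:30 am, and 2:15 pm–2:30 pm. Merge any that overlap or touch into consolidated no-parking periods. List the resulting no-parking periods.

Sort by start: 9:45 am-3:45 pm, 10:00 am-10:30 am, 10:15 am-12:15 pm, 10:45 am-12:00 pm, 11:15 am-3:15 pm, 12:45 pm-1:15 pm, 2:15 pm-2:30 pm.
10:00 am-10:30 am overlaps/touches 9:45 am-3:45 pm → extend to 9:45 am-3:45 pm.
10:15 am-12:15 pm overlaps/touches 9:45 am-3:45 pm → extend to 9:45 am-3:45 pm.
10:45 am-12:00 pm overlaps/touches 9:45 am-3:45 pm → extend to 9:45 am-3:45 pm.
11:15 am-3:15 pm overlaps/touches 9:45 am-3:45 pm → extend to 9:45 am-3:45 pm.
12:45 pm-1:15 pm overlaps/touches 9:45 am-3:45 pm → extend to 9:45 am-3:45 pm.
2:15 pm-2:30 pm overlaps/touches 9:45 am-3:45 pm → extend to 9:45 am-3:45 pm.

9:45 am-3:45 pm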